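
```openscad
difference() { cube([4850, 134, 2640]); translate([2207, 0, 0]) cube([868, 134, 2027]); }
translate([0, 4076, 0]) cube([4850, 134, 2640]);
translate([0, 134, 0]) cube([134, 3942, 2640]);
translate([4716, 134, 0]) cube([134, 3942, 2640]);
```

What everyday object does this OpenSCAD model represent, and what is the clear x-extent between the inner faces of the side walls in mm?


A single room. The interior width is 4582 mm.

Four walls enclosing a rectangle with a door in the front wall — a room. Outside width 4850 minus two 134 mm walls gives 4582 mm.


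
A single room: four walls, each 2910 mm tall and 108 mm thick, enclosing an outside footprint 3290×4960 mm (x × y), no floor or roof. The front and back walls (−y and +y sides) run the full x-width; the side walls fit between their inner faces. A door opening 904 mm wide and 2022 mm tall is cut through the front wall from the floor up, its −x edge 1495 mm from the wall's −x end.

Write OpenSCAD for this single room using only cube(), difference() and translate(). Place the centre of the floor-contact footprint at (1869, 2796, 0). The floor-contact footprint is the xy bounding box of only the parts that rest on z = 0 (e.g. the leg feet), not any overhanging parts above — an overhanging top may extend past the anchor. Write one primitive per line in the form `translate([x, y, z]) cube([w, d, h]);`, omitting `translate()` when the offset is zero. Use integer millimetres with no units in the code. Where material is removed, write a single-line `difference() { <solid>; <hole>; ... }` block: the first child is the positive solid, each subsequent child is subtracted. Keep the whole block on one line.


difference() { translate([224, 316, 0]) cube([3290, 108, 2910]); translate([1719, 316, 0]) cube([904, 108, 2022]); }
translate([224, 5168, 0]) cube([3290, 108, 2910]);
translate([224, 424, 0]) cube([108, 4744, 2910]);
translate([3406, 424, 0]) cube([108, 4744, 2910]);


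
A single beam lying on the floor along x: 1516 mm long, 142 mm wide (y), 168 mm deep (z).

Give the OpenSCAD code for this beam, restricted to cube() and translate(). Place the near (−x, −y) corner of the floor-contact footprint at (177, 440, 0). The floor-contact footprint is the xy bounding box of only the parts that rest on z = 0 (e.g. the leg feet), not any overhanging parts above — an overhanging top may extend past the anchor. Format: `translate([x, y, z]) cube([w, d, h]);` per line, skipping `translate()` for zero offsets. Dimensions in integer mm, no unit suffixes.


translate([177, 440, 0]) cube([1516, 142, 168]);


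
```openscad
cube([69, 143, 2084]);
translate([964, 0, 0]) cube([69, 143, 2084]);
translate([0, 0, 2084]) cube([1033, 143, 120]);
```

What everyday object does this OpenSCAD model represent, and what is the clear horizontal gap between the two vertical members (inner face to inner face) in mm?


A door frame. The clear opening width is 895 mm.

Two 2084 mm tall posts with a header on top — a door frame. The left jamb is 69 mm wide at x = 0; the right jamb starts at x = 964. The clear opening is 964 − 69 = 895 mm.


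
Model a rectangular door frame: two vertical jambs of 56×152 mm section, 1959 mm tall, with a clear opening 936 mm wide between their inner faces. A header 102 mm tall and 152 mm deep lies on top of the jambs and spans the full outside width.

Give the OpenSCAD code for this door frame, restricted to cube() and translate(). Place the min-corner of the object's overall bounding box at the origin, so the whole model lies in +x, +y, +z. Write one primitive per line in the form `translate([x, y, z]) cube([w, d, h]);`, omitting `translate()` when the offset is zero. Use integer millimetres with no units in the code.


cube([56, 152, 1959]);
translate([992, 0, 0]) cube([56, 152, 1959]);
translate([0, 0, 1959]) cube([1048, 152, 102]);


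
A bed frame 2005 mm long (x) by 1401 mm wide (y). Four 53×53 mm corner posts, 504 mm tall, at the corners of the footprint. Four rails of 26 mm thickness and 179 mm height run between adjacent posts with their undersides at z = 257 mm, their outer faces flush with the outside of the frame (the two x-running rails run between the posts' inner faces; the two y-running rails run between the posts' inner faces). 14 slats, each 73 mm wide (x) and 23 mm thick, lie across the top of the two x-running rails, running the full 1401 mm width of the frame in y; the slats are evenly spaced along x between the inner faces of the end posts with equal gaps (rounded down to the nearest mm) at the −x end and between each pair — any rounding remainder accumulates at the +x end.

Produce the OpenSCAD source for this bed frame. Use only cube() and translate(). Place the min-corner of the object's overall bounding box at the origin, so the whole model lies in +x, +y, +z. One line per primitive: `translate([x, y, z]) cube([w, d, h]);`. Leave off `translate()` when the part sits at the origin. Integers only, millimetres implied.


// slat z = rail_z + rail_h = 257 + 179 = 436
// slat gap = ⌊(1899 − 14·73) / 15⌋ = 58
cube([53, 53, 504]);
translate([0, 1348, 0]) cube([53, 53, 504]);
translate([1952, 0, 0]) cube([53, 53, 504]);
translate([1952, 1348, 0]) cube([53, 53, 504]);
translate([53, 0, 257]) cube([1899, 26, 179]);
translate([53, 1375, 257]) cube([1899, 26, 179]);
translate([0, 53, 257]) cube([26, 1295, 179]);
translate([1979, 53, 257]) cube([26, 1295, 179]);
translate([111, 0, 436]) cube([73, 1401, 23]);
translate([242, 0, 436]) cube([73, 1401, 23]);
translate([373, 0, 436]) cube([73, 1401, 23]);
translate([504, 0, 436]) cube([73, 1401, 23]);
translate([635, 0, 436]) cube([73, 1401, 23]);
translate([766, 0, 436]) cube([73, 1401, 23]);
translate([897, 0, 436]) cube([73, 1401, 23]);
translate([1028, 0, 436]) cube([73, 1401, 23]);
translate([1159, 0, 436]) cube([73, 1401, 23]);
translate([1290, 0, 436]) cube([73, 1401, 23]);
translate([1421, 0, 436]) cube([73, 1401, 23]);
translate([1552, 0, 436]) cube([73, 1401, 23]);
translate([1683, 0, 436]) cube([73, 1401, 23]);
translate([1814, 0, 436]) cube([73, 1401, 23]);


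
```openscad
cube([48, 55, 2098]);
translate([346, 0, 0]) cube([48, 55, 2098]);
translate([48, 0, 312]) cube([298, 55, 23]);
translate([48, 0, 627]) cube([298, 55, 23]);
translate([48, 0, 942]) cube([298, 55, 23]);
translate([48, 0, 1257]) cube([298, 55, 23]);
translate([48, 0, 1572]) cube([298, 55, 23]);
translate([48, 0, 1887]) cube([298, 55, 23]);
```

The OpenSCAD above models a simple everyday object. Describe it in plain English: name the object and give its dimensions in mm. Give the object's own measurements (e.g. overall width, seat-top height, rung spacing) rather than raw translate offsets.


A straight ladder. Two 48×55 mm vertical rails, 2098 mm tall, stand 394 mm apart (outside-to-outside) with their front faces coplanar on the −y side. 6 rungs, each 55 mm deep and 23 mm tall, span between the inner faces of the rails, front faces flush with the rails. The lowest rung's underside is at z = 312 mm and rungs are spaced 315 mm apart (underside to underside).


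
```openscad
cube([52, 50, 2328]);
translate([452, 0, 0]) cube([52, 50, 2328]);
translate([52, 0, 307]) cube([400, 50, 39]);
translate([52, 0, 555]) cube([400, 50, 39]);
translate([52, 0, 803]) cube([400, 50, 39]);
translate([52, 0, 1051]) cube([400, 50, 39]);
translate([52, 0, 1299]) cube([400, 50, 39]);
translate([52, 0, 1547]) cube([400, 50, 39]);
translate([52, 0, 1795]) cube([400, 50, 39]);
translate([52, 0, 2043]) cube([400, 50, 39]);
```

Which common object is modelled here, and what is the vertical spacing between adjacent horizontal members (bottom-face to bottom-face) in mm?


A ladder. The rung spacing is 248 mm.

Two tall 52×50 posts with 8 short bars between them — a ladder. Adjacent rungs sit at z = 307 and z = 555, so the spacing is 555 − 307 = 248 mm.


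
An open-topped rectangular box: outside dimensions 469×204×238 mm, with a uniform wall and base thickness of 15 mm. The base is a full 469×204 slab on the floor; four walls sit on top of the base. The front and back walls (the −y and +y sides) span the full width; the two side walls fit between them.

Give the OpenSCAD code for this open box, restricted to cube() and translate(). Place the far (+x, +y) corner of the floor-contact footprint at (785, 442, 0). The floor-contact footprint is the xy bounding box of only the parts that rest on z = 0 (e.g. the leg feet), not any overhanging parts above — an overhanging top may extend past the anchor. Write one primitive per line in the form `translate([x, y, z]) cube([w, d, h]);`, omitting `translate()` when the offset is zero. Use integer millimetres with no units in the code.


translate([316, 238, 0]) cube([469, 204, 15]);
translate([316, 238, 15]) cube([469, 15, 223]);
translate([316, 427, 15]) cube([469, 15, 223]);
translate([316, 253, 15]) cube([15, 174, 223]);
translate([770, 253, 15]) cube([15, 174, 223]);


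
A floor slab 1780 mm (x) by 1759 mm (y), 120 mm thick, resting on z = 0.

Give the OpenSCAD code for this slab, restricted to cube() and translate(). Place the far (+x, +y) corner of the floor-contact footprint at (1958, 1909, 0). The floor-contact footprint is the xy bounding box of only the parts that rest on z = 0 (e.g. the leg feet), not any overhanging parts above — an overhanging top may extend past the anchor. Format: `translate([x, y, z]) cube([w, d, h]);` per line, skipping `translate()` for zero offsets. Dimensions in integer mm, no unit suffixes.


translate([178, 150, 0]) cube([1780, 1759, 120]);


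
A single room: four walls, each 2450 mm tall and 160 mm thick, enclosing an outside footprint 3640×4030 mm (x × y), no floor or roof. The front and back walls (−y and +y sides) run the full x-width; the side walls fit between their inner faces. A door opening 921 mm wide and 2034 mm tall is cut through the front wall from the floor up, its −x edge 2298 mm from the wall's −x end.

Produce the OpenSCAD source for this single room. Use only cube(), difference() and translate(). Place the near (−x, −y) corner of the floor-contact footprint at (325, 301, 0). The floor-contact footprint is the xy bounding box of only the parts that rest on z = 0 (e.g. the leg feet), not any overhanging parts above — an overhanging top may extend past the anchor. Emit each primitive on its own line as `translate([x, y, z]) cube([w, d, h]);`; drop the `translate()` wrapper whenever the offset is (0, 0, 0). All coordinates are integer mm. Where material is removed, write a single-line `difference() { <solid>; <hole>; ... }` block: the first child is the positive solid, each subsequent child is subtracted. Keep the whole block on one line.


difference() { translate([325, 301, 0]) cube([3640, 160, 2450]); translate([2623, 301, 0]) cube([921, 160, 2034]); }
translate([325, 4171, 0]) cube([3640, 160, 2450]);
translate([325, 461, 0]) cube([160, 3710, 2450]);
translate([3805, 461, 0]) cube([160, 3710, 2450]);


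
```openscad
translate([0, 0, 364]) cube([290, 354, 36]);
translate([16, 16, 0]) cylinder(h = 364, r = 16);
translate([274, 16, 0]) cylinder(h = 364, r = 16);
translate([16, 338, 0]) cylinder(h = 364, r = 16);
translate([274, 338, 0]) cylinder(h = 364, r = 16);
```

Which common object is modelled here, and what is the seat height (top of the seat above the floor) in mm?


A stool. The seat height is 400 mm.

A 290×354×36 slab at z = 364 on four corner cylinders — a stool. The seat top is 364 + 36 = 400 mm.


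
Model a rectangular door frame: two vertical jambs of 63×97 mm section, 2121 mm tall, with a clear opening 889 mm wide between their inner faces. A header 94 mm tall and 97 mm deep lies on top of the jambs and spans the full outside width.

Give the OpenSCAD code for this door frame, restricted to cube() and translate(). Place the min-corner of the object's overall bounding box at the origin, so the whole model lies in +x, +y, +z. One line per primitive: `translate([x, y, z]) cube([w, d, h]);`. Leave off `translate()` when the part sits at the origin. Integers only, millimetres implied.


cube([63, 97, 2121]);
translate([952, 0, 0]) cube([63, 97, 2121]);
translate([0, 0, 2121]) cube([1015, 97, 94]);


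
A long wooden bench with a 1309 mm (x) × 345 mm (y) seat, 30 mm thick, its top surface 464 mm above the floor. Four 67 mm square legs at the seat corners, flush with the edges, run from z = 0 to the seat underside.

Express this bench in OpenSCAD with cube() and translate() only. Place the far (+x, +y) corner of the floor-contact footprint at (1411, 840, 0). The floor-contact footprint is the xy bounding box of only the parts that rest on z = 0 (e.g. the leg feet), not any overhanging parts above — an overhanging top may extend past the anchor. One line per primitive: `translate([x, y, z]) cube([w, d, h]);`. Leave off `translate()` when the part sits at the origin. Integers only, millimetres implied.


// leg_h = 464 − 30 = 434
translate([102, 495, 434]) cube([1309, 345, 30]);
translate([102, 495, 0]) cube([67, 67, 434]);
translate([102, 773, 0]) cube([67, 67, 434]);
translate([1344, 495, 0]) cube([67, 67, 434]);
translate([1344, 773, 0]) cube([67, 67, 434]);


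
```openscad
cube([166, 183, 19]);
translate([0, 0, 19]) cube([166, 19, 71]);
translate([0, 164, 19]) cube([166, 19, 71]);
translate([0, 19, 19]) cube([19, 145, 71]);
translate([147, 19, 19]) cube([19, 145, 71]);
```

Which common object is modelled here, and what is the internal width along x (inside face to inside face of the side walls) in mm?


An open box. The internal width is 128 mm.

A 166×183 base slab with four walls standing on it — an open box. The base is 166 mm wide and the walls are 19 mm thick, so the internal width is 166 − 2 × 19 = 128 mm.


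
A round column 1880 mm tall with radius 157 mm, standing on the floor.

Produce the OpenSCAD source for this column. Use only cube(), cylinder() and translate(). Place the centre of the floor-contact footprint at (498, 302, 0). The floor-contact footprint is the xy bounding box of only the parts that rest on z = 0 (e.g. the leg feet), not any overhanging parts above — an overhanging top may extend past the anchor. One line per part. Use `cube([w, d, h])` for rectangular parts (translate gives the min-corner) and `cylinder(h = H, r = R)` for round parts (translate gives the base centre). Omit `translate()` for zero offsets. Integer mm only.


translate([498, 302, 0]) cylinder(h = 1880, r = 157);


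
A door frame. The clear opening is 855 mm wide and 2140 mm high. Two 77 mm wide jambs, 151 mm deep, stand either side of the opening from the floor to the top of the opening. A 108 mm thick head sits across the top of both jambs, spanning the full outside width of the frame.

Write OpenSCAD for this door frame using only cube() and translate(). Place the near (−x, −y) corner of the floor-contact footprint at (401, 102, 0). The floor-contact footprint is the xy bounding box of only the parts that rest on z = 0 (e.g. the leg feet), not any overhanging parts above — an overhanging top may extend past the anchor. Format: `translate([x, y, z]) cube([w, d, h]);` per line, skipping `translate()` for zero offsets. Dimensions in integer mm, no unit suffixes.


translate([401, 102, 0]) cube([77, 151, 2140]);
translate([1333, 102, 0]) cube([77, 151, 2140]);
translate([401, 102, 2140]) cube([1009, 151, 108]);


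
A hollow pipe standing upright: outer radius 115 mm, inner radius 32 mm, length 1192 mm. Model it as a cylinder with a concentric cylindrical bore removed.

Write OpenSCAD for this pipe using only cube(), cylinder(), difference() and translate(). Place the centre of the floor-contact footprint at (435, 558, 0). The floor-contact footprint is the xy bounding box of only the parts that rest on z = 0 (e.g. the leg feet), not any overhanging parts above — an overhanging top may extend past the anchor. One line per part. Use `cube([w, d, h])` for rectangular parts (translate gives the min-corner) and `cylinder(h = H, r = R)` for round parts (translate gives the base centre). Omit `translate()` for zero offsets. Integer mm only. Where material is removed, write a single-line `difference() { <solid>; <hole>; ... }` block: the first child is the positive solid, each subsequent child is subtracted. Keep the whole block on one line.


difference() { translate([435, 558, 0]) cylinder(h = 1192, r = 115); translate([435, 558, 0]) cylinder(h = 1192, r = 32); }


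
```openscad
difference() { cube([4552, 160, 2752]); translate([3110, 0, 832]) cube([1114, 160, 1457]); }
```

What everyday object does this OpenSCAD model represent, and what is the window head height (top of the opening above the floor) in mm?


A wall with a window opening. The window head height is 2289 mm.

A wall with a rectangular opening subtracted — a window. Sill at z = 832, opening 1457 mm tall, so the head is at 832 + 1457 = 2289 mm.


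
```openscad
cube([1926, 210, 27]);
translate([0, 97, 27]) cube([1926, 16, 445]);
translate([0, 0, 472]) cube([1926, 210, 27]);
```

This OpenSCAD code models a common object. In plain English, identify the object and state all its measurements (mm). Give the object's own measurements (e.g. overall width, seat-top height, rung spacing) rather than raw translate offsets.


An I-beam lying along x, 1926 mm long. Overall section height 499 mm. Two flanges 210 mm wide (y) and 27 mm thick, one on the floor and one at the top; a web 16 mm thick runs between them, centred on the flange width.


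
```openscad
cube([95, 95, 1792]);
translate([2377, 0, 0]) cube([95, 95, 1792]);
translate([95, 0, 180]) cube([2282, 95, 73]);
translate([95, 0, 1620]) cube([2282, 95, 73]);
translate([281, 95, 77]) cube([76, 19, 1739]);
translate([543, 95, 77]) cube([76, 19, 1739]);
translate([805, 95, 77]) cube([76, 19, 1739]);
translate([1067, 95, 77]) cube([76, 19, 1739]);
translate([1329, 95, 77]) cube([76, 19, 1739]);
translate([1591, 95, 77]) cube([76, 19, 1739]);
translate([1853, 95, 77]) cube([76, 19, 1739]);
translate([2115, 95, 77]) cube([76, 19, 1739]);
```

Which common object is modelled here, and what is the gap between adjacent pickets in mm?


A fence section. The picket gap is 186 mm.

Two posts, two rails, 8 pickets — a fence section. Span 2282 mm holds 8 pickets of 76 mm with 9 equal gaps: ⌊(2282 − 8·76) / 9⌋ = 186 mm.


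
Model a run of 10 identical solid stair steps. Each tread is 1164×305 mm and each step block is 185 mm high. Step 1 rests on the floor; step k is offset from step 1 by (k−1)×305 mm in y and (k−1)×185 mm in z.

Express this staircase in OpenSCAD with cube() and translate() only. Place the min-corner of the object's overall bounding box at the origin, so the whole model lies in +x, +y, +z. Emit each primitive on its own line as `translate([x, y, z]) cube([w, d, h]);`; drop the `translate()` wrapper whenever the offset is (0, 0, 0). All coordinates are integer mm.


cube([1164, 305, 185]);
translate([0, 305, 185]) cube([1164, 305, 185]);
translate([0, 610, 370]) cube([1164, 305, 185]);
translate([0, 915, 555]) cube([1164, 305, 185]);
translate([0, 1220, 740]) cube([1164, 305, 185]);
translate([0, 1525, 925]) cube([1164, 305, 185]);
translate([0, 1830, 1110]) cube([1164, 305, 185]);
translate([0, 2135, 1295]) cube([1164, 305, 185]);
translate([0, 2440, 1480]) cube([1164, 305, 185]);
translate([0, 2745, 1665]) cube([1164, 305, 185]);


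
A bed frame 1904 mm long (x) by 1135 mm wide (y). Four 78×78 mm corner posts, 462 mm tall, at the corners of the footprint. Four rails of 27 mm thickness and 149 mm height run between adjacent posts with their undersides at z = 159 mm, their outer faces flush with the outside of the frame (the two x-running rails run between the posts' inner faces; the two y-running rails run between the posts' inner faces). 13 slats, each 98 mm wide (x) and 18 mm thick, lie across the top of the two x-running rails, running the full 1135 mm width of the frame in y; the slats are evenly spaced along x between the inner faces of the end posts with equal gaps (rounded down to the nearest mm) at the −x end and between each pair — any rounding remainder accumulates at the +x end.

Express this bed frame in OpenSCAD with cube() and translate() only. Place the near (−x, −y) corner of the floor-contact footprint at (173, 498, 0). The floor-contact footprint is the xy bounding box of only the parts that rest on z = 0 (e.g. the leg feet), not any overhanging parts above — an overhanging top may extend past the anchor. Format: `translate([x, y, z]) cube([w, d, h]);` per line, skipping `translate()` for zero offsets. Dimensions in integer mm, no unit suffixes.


translate([173, 498, 0]) cube([78, 78, 462]);
translate([173, 1555, 0]) cube([78, 78, 462]);
translate([1999, 498, 0]) cube([78, 78, 462]);
translate([1999, 1555, 0]) cube([78, 78, 462]);
translate([251, 498, 159]) cube([1748, 27, 149]);
translate([251, 1606, 159]) cube([1748, 27, 149]);
translate([173, 576, 159]) cube([27, 979, 149]);
translate([2050, 576, 159]) cube([27, 979, 149]);
translate([284, 498, 308]) cube([98, 1135, 18]);
translate([415, 498, 308]) cube([98, 1135, 18]);
translate([546, 498, 308]) cube([98, 1135, 18]);
translate([677, 498, 308]) cube([98, 1135, 18]);
translate([808, 498, 308]) cube([98, 1135, 18]);
translate([939, 498, 308]) cube([98, 1135, 18]);
translate([1070, 498, 308]) cube([98, 1135, 18]);
translate([1201, 498, 308]) cube([98, 1135, 18]);
translate([1332, 498, 308]) cube([98, 1135, 18]);
translate([1463, 498, 308]) cube([98, 1135, 18]);
translate([1594, 498, 308]) cube([98, 1135, 18]);
translate([1725, 498, 308]) cube([98, 1135, 18]);
translate([1856, 498, 308]) cube([98, 1135, 18]);


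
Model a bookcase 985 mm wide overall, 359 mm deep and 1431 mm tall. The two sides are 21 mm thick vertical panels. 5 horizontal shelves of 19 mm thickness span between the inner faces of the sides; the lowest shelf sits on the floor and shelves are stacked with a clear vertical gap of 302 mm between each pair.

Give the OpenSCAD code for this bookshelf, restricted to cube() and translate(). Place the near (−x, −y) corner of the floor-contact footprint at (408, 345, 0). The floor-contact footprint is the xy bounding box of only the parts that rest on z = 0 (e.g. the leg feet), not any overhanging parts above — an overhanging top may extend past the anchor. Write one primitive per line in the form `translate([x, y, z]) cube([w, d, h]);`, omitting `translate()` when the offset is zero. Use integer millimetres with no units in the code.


translate([408, 345, 0]) cube([21, 359, 1431]);
translate([1372, 345, 0]) cube([21, 359, 1431]);
translate([429, 345, 0]) cube([943, 359, 19]);
translate([429, 345, 321]) cube([943, 359, 19]);
translate([429, 345, 642]) cube([943, 359, 19]);
translate([429, 345, 963]) cube([943, 359, 19]);
translate([429, 345, 1284]) cube([943, 359, 19]);


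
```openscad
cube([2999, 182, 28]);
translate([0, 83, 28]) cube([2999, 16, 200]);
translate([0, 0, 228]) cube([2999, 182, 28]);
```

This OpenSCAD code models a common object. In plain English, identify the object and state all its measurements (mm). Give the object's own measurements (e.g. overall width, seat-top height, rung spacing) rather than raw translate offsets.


An I-beam lying along x, 2999 mm long. Overall section height 256 mm. Two flanges 182 mm wide (y) and 28 mm thick, one on the floor and one at the top; a web 16 mm thick runs between them, centred on the flange width.


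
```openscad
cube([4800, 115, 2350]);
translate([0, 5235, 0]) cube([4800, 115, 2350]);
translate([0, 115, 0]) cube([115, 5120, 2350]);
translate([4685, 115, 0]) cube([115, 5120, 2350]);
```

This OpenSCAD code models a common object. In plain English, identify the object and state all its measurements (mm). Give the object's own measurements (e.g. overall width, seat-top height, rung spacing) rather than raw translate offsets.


The wall frame of a small rectangular building: four walls, each 2350 mm tall and 115 mm thick, enclosing a footprint 4800 mm (x) by 5350 mm (y) outside-to-outside, with no floor or roof. The front and back walls (the −y and +y sides) span the full width; the two side walls fit between them.


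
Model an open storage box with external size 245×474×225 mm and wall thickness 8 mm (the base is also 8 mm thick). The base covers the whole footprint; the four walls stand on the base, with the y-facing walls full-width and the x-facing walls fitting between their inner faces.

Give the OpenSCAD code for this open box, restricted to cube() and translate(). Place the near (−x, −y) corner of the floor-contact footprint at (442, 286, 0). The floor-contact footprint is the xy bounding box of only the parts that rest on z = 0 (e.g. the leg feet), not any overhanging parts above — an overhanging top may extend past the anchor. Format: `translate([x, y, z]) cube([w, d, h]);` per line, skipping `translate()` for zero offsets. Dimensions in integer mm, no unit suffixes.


translate([442, 286, 0]) cube([245, 474, 8]);
translate([442, 286, 8]) cube([245, 8, 217]);
translate([442, 752, 8]) cube([245, 8, 217]);
translate([442, 294, 8]) cube([8, 458, 217]);
translate([679, 294, 8]) cube([8, 458, 217]);


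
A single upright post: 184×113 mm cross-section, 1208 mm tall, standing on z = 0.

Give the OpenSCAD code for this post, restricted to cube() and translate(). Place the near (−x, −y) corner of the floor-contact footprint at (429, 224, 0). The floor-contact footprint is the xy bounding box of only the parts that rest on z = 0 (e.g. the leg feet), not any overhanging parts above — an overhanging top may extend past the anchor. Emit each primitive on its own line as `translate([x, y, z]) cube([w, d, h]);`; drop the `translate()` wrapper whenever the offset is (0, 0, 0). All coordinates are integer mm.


translate([429, 224, 0]) cube([184, 113, 1208]);


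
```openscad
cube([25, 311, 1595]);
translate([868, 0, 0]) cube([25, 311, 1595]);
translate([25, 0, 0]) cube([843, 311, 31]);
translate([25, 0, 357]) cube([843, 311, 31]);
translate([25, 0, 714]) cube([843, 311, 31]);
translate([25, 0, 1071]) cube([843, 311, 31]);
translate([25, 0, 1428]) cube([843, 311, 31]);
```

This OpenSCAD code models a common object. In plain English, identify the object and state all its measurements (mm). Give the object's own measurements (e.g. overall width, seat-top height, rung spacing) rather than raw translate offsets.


An open bookshelf. Two side panels, each 25 mm thick, 311 mm deep and 1595 mm tall, stand 893 mm apart (outside-to-outside). Between them sit 5 shelves, each 31 mm thick and 311 mm deep, spanning the full gap between the sides. The bottom shelf rests on the floor (its underside at z = 0) and the clear gap between one shelf's top and the next shelf's underside is 326 mm.


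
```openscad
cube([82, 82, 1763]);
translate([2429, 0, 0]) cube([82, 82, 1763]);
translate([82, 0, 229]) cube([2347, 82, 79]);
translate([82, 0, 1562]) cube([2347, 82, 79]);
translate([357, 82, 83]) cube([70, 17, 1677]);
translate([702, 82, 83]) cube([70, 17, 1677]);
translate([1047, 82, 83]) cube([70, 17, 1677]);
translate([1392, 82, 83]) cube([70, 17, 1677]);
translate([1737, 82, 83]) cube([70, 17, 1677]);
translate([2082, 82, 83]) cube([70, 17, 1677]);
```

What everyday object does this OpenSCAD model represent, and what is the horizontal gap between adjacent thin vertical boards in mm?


A fence section. The picket gap is 275 mm.

Two posts, two rails, 6 pickets — a fence section. Span 2347 mm holds 6 pickets of 70 mm with 7 equal gaps: ⌊(2347 − 6·70) / 7⌋ = 275 mm.


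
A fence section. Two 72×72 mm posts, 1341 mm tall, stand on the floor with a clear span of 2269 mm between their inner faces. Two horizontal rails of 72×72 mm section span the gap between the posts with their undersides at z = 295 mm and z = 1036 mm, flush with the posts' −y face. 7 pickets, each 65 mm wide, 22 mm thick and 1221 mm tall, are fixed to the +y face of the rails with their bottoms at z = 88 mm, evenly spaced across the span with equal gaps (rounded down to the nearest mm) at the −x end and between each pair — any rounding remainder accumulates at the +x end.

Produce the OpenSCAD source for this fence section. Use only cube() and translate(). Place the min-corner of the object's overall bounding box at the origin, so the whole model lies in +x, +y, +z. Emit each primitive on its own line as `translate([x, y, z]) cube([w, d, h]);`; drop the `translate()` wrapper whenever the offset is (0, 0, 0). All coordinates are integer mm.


cube([72, 72, 1341]);
translate([2341, 0, 0]) cube([72, 72, 1341]);
translate([72, 0, 295]) cube([2269, 72, 72]);
translate([72, 0, 1036]) cube([2269, 72, 72]);
translate([298, 72, 88]) cube([65, 22, 1221]);
translate([589, 72, 88]) cube([65, 22, 1221]);
translate([880, 72, 88]) cube([65, 22, 1221]);
translate([1171, 72, 88]) cube([65, 22, 1221]);
translate([1462, 72, 88]) cube([65, 22, 1221]);
translate([1753, 72, 88]) cube([65, 22, 1221]);
translate([2044, 72, 88]) cube([65, 22, 1221]);


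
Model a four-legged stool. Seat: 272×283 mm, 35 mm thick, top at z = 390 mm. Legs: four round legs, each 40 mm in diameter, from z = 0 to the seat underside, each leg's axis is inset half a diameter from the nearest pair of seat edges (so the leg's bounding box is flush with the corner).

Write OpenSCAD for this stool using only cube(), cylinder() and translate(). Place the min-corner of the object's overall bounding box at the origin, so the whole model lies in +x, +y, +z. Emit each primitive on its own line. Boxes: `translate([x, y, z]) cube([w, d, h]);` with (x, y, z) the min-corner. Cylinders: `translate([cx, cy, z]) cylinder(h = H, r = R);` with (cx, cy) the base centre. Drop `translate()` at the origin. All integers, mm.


translate([0, 0, 355]) cube([272, 283, 35]);
translate([20, 20, 0]) cylinder(h = 355, r = 20);
translate([252, 20, 0]) cylinder(h = 355, r = 20);
translate([20, 263, 0]) cylinder(h = 355, r = 20);
translate([252, 263, 0]) cylinder(h = 355, r = 20);


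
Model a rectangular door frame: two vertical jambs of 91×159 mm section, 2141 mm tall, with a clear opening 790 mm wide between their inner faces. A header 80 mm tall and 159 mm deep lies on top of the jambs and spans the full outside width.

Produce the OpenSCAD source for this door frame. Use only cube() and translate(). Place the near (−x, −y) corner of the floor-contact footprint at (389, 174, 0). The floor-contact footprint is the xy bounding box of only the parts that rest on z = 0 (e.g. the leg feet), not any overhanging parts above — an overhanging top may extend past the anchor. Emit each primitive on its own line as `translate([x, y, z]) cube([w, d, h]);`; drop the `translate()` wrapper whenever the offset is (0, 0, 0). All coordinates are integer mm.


translate([389, 174, 0]) cube([91, 159, 2141]);
translate([1270, 174, 0]) cube([91, 159, 2141]);
translate([389, 174, 2141]) cube([972, 159, 80]);


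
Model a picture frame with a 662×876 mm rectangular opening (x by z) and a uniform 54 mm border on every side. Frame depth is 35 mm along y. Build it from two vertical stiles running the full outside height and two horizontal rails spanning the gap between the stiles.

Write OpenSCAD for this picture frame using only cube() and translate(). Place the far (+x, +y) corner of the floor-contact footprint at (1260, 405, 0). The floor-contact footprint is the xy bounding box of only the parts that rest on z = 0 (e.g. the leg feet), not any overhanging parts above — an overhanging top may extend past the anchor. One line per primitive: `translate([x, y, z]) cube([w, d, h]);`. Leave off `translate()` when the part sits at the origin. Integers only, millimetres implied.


translate([490, 370, 0]) cube([54, 35, 984]);
translate([1206, 370, 0]) cube([54, 35, 984]);
translate([544, 370, 0]) cube([662, 35, 54]);
translate([544, 370, 930]) cube([662, 35, 54]);


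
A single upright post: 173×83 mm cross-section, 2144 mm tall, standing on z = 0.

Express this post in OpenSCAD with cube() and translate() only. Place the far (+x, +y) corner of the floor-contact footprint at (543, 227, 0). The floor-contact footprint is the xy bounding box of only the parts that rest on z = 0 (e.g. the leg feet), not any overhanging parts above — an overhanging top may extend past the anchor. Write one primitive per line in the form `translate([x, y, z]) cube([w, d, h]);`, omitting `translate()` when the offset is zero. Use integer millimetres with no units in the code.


translate([370, 144, 0]) cube([173, 83, 2144]);


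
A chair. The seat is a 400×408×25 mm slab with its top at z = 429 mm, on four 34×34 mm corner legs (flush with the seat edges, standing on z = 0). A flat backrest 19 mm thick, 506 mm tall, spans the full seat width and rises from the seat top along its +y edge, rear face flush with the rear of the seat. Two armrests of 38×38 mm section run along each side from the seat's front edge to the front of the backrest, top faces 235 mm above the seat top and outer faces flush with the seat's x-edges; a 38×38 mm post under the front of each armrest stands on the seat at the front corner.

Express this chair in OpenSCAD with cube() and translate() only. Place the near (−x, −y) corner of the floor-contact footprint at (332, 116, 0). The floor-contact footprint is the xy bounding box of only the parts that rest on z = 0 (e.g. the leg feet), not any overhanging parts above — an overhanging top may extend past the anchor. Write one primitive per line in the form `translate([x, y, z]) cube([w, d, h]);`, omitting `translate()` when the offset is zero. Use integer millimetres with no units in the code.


translate([332, 116, 404]) cube([400, 408, 25]);
translate([332, 116, 0]) cube([34, 34, 404]);
translate([698, 116, 0]) cube([34, 34, 404]);
translate([332, 490, 0]) cube([34, 34, 404]);
translate([698, 490, 0]) cube([34, 34, 404]);
translate([332, 505, 429]) cube([400, 19, 506]);
translate([332, 116, 626]) cube([38, 389, 38]);
translate([694, 116, 626]) cube([38, 389, 38]);
translate([332, 116, 429]) cube([38, 38, 197]);
translate([694, 116, 429]) cube([38, 38, 197]);


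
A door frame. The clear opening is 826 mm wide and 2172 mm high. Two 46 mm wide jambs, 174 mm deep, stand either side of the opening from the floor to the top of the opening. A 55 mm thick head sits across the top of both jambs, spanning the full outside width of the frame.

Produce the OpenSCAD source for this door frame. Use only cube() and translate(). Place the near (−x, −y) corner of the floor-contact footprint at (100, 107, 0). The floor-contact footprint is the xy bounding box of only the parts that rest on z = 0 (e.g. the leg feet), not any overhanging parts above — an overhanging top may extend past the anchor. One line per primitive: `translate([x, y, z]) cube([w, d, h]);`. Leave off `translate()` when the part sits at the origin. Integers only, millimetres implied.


translate([100, 107, 0]) cube([46, 174, 2172]);
translate([972, 107, 0]) cube([46, 174, 2172]);
translate([100, 107, 2172]) cube([918, 174, 55]);


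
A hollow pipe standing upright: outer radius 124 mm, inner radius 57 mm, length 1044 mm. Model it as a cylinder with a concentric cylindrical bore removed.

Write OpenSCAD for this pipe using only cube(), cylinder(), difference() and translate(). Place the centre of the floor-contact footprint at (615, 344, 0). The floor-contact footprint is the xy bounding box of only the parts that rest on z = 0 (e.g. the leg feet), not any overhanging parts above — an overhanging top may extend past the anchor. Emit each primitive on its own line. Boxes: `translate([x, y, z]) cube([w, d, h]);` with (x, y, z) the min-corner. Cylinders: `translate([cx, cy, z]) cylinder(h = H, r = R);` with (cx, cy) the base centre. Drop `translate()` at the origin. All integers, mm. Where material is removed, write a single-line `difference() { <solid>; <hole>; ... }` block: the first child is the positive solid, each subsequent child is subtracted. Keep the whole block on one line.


difference() { translate([615, 344, 0]) cylinder(h = 1044, r = 124); translate([615, 344, 0]) cylinder(h = 1044, r = 57); }


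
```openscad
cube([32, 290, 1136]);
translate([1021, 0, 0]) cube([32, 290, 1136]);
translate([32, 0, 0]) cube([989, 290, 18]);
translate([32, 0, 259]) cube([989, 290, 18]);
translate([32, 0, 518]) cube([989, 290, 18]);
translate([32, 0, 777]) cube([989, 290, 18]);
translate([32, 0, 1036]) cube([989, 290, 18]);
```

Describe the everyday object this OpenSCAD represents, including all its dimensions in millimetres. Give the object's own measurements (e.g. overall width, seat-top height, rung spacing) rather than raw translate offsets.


An open bookshelf. Two side panels, each 32 mm thick, 290 mm deep and 1136 mm tall, stand 1053 mm apart (outside-to-outside). Between them sit 5 shelves, each 18 mm thick and 290 mm deep, spanning the full gap between the sides. The bottom shelf rests on the floor (its underside at z = 0) and the clear gap between one shelf's top and the next shelf's underside is 241 mm.


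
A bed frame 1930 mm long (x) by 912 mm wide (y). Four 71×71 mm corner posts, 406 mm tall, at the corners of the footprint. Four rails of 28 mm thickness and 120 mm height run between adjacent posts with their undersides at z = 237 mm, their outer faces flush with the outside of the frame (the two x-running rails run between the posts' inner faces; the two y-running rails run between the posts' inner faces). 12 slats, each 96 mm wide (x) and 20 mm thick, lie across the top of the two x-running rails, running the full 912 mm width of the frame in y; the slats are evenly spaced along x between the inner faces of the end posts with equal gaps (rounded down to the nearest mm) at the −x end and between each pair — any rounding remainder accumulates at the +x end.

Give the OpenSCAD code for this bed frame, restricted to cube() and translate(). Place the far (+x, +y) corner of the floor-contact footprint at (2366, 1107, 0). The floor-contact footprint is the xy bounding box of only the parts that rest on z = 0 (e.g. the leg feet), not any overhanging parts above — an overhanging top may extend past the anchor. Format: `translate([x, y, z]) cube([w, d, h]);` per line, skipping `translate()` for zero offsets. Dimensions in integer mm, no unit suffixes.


translate([436, 195, 0]) cube([71, 71, 406]);
translate([436, 1036, 0]) cube([71, 71, 406]);
translate([2295, 195, 0]) cube([71, 71, 406]);
translate([2295, 1036, 0]) cube([71, 71, 406]);
translate([507, 195, 237]) cube([1788, 28, 120]);
translate([507, 1079, 237]) cube([1788, 28, 120]);
translate([436, 266, 237]) cube([28, 770, 120]);
translate([2338, 266, 237]) cube([28, 770, 120]);
translate([555, 195, 357]) cube([96, 912, 20]);
translate([699, 195, 357]) cube([96, 912, 20]);
translate([843, 195, 357]) cube([96, 912, 20]);
translate([987, 195, 357]) cube([96, 912, 20]);
translate([1131, 195, 357]) cube([96, 912, 20]);
translate([1275, 195, 357]) cube([96, 912, 20]);
translate([1419, 195, 357]) cube([96, 912, 20]);
translate([1563, 195, 357]) cube([96, 912, 20]);
translate([1707, 195, 357]) cube([96, 912, 20]);
translate([1851, 195, 357]) cube([96, 912, 20]);
translate([1995, 195, 357]) cube([96, 912, 20]);
translate([2139, 195, 357]) cube([96, 912, 20]);


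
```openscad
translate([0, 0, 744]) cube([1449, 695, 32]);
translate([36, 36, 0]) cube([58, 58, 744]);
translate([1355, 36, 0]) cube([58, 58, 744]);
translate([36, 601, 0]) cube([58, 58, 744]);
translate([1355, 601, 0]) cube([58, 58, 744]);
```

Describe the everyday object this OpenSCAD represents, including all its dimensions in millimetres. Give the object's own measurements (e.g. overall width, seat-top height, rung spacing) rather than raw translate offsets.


A table: top 1449 mm (x) × 695 mm (y), 32 mm thick, upper face at z = 776 mm, on four 58×58 mm square legs, each inset 36 mm from the nearest pair of top edges from z = 0 to the bottom of the top.


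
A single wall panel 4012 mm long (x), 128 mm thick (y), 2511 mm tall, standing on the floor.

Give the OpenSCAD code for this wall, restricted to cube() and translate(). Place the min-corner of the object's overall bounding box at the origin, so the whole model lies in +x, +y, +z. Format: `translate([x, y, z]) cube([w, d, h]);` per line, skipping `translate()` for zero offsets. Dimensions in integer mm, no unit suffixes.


cube([4012, 128, 2511]);
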